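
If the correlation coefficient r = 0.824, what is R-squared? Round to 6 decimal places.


R^2 = r^2 = (0.824)^2 = 0.678976

0.678976


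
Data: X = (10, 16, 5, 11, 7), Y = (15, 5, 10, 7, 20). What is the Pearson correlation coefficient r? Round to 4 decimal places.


r = sum((xi-xbar)(yi-ybar)) / sqrt(sum((xi-xbar)^2) * sum((yi-ybar)^2))
n = 5, xbar = 49/5 = 9.8, ybar = 57/5 = 11.4
Sxy = sum((xi-xbar)(yi-ybar)) = -61.6
Sxx = sum((xi-xbar)^2) = 70.8
Syy = sum((yi-ybar)^2) = 149.2
sqrt(Sxx*Syy) ≈ 102.778208
r = Sxy / sqrt(Sxx*Syy) = -61.6 / 102.778208 ≈ -0.599349

-0.5993


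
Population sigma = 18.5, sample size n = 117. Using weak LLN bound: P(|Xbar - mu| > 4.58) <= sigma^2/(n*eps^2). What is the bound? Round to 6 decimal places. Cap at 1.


bound = min(1, sigma^2/(n*eps^2))
sigma^2 = 18.5^2 = 342.25
n*eps^2 = 117 * 4.58^2 = 117 * 20.9764 = 2454.2388
sigma^2/(n*eps^2) = 342.25 / 2454.2388 ≈ 0.13945261

0.139453


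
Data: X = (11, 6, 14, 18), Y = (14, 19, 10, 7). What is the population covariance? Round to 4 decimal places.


Cov = (1/n)*sum((xi-xbar)(yi-ybar))
n = 4, xbar = 49/4 = 12.25, ybar = 50/4 = 12.5
sum((xi-xbar)(yi-ybar)) = -78.5
Cov = -78.5 / 4 = -19.625

-19.6250


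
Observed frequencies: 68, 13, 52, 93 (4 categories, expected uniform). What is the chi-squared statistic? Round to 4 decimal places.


chi2 = sum((O-E)^2/E), E = total/4
total = 226, E = 226/4 = 56.5
(68 - 56.5)^2 / 56.5 = 132.25 / 56.5 = 529/226 ≈ 2.340708
(13 - 56.5)^2 / 56.5 = 1892.25 / 56.5 = 7569/226 ≈ 33.491150
(52 - 56.5)^2 / 56.5 = 20.25 / 56.5 = 81/226 ≈ 0.358407
(93 - 56.5)^2 / 56.5 = 1332.25 / 56.5 = 5329/226 ≈ 23.579646
chi2 = 6754/113 ≈ 59.769912

59.7699


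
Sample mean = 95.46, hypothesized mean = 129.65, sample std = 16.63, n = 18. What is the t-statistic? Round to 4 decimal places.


t = (xbar - mu0) / (s/sqrt(n))
xbar - mu0 = 95.46 - 129.65 = -34.19
sqrt(18) ≈ 4.24264069
s/sqrt(n) = 16.63 / 4.24264069 ≈ 3.91972859
t = -34.19 / 3.91972859 ≈ -8.722543

-8.7225


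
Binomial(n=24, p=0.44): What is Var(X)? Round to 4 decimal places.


Var = n*p*(1-p) = 24 * 0.44 * 0.56 = 5.9136

5.9136


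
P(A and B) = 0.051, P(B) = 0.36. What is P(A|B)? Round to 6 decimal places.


P(A|B) = P(A and B) / P(B) = 0.051 / 0.36 = 17/120 ≈ 0.14166667

0.141667


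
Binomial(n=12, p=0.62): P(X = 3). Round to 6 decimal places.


P = C(n,k) * p^k * (1-p)^(n-k)
C(12,3) = 220
p^k = 0.62^3 = 0.238328
(1-p)^(n-k) = 0.38^9 ≈ 0.0001652161
P = 220 * 0.238328 * 0.0001652161 ≈ 0.008663

0.008663


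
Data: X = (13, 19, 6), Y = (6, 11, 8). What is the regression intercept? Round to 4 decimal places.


a = ybar - b*xbar, where b = sum((xi-xbar)(yi-ybar)) / sum((xi-xbar)^2)
n = 3, xbar = 38/3 ≈ 12.666667, ybar = 25/3 ≈ 8.333333
Sxy = sum((xi-xbar)(yi-ybar)) = 55/3 ≈ 18.333333
Sxx = sum((xi-xbar)^2) = 254/3 ≈ 84.666667
b = Sxy / Sxx = 55/254 ≈ 0.216535
a = 8.333333 - 0.216535 * 12.666667 = 710/127 ≈ 5.590551

5.5906


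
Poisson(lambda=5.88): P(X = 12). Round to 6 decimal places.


P = e^(-lam) * lam^k / k!
e^(-5.88) ≈ 0.002794785
lam^k = 5.88^12 ≈ 1708157502.989705
k! = 12! = 479001600
P = 0.002794785 * 1708157502.989705 / 479001600 ≈ 0.009966

0.009966


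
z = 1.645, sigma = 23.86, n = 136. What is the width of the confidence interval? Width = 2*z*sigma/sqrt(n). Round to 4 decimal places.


width = 2*z*sigma/sqrt(n)
2*z*sigma = 2 * 1.645 * 23.86 = 78.4994
sqrt(136) ≈ 11.661904
width = 78.4994 / 11.661904 ≈ 6.731268

6.7313


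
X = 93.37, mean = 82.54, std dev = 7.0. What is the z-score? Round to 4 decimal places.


z = (X - mu) / sigma
X - mu = 93.37 - 82.54 = 10.83
z = 10.83 / 7.0 = 1083/700 ≈ 1.547143

1.5471


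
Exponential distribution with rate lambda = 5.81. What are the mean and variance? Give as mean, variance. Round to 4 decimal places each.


mean = 1/lam, var = 1/lam^2
mean = 1 / 5.81 = 100/581 ≈ 0.172117
lam^2 = 5.81^2 = 33.7561
var = 1 / 33.7561 ≈ 0.029624

0.1721, 0.0296


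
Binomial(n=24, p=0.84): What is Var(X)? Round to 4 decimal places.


Var = n*p*(1-p) = 24 * 0.84 * 0.16 = 3.2256

3.2256


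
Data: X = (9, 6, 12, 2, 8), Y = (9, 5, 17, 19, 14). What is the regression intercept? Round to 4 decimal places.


a = ybar - b*xbar, where b = sum((xi-xbar)(yi-ybar)) / sum((xi-xbar)^2)
n = 5, xbar = 37/5 = 7.4, ybar = 64/5 = 12.8
Sxy = sum((xi-xbar)(yi-ybar)) = -8.6
Sxx = sum((xi-xbar)^2) = 55.2
b = Sxy / Sxx = -43/276 ≈ -0.155797
a = 12.8 - (-0.155797) * 7.4 = 3851/276 ≈ 13.952899

13.9529


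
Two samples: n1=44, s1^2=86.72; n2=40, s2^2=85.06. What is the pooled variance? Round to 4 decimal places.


sp^2 = ((n1-1)*s1^2 + (n2-1)*s2^2)/(n1+n2-2)
(n1-1)*s1^2 = 43 * 86.72 = 3728.96
(n2-1)*s2^2 = 39 * 85.06 = 3317.34
numerator = 3728.96 + 3317.34 = 7046.3
n1+n2-2 = 82
sp^2 = 7046.3 / 82 = 70463/820 ≈ 85.930488

85.9305


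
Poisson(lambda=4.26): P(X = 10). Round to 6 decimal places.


P = e^(-lam) * lam^k / k!
e^(-4.26) ≈ 0.01412230
lam^k = 4.26^10 ≈ 1968321.294782
k! = 10! = 3628800
P = 0.01412230 * 1968321.294782 / 3628800 ≈ 0.007660

0.007660


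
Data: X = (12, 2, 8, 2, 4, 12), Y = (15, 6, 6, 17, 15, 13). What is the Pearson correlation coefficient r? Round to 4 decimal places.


r = sum((xi-xbar)(yi-ybar)) / sqrt(sum((xi-xbar)^2) * sum((yi-ybar)^2))
n = 6, xbar = 40/6 = 20/3 ≈ 6.666667, ybar = 72/6 = 12
Sxy = sum((xi-xbar)(yi-ybar)) = 10
Sxx = sum((xi-xbar)^2) = 328/3 ≈ 109.333333
Syy = sum((yi-ybar)^2) = 116
sqrt(Sxx*Syy) ≈ 112.617346
r = Sxy / sqrt(Sxx*Syy) = 10 / 112.617346 ≈ 0.088796

0.0888


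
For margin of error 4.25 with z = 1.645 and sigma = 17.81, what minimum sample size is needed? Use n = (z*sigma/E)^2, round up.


z*sigma/E = 1.645 * 17.81 / 4.25 ≈ 6.893518
(z*sigma/E)^2 ≈ 47.520586
round up: n = 48

48


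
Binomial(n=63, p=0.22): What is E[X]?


E[X] = n*p = 63 * 0.22 = 13.86

13.86


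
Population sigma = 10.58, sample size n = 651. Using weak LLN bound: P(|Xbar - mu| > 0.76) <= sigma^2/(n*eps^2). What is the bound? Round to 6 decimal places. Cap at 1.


bound = min(1, sigma^2/(n*eps^2))
sigma^2 = 10.58^2 = 111.9364
n*eps^2 = 651 * 0.76^2 = 651 * 0.5776 = 376.0176
sigma^2/(n*eps^2) = 111.9364 / 376.0176 ≈ 0.29768926

0.297689


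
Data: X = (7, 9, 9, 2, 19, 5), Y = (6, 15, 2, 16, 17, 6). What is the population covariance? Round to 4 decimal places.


Cov = (1/n)*sum((xi-xbar)(yi-ybar))
n = 6, xbar = 51/6 = 8.5, ybar = 62/6 = 31/3 ≈ 10.333333
sum((xi-xbar)(yi-ybar)) = 53
Cov = 53 / 6 = 53/6 ≈ 8.833333

8.8333


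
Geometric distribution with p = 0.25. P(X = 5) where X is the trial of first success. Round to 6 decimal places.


P = (1-p)^(k-1) * p
(1-p)^(k-1) = 0.75^4 = 81/256 ≈ 0.3164063
P = 0.3164063 * 0.25 = 81/1024 ≈ 0.07910156

0.079102


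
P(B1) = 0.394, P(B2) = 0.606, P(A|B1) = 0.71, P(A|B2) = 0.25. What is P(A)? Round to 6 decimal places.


P(A) = P(A|B1)*P(B1) + P(A|B2)*P(B2)
P(A|B1)*P(B1) = 0.71 * 0.394 = 0.27974
P(A|B2)*P(B2) = 0.25 * 0.606 = 0.1515
P(A) = 0.27974 + 0.1515 = 0.43124

0.431240


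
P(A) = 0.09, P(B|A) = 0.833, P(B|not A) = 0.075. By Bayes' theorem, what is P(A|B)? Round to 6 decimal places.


P(A|B) = P(B|A)*P(A) / P(B), P(B) = P(B|A)*P(A) + P(B|not A)*P(not A)
P(B|A)*P(A) = 0.833 * 0.09 = 0.07497
P(B|not A)*P(not A) = 0.075 * 0.91 = 0.06825
P(B) = 0.07497 + 0.06825 = 0.14322
P(A|B) = 0.07497 / 0.14322 = 357/682 ≈ 0.52346041

0.523460


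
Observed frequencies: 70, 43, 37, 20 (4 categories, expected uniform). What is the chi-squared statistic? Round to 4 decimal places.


chi2 = sum((O-E)^2/E), E = total/4
total = 170, E = 170/4 = 42.5
(70 - 42.5)^2 / 42.5 = 756.25 / 42.5 = 605/34 ≈ 17.794118
(43 - 42.5)^2 / 42.5 = 0.25 / 42.5 = 1/170 ≈ 0.005882
(37 - 42.5)^2 / 42.5 = 30.25 / 42.5 = 121/170 ≈ 0.711765
(20 - 42.5)^2 / 42.5 = 506.25 / 42.5 = 405/34 ≈ 11.911765
chi2 = 2586/85 ≈ 30.423529

30.4235


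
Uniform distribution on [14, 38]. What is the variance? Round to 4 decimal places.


Var = (b-a)^2 / 12
(b-a)^2 = (38 - 14)^2 = 576
Var = 576/12 = 48

48.0000


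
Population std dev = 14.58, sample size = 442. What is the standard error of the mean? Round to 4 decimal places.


SE = sigma / sqrt(n)
sqrt(442) ≈ 21.023796
SE = 14.58 / 21.023796 ≈ 0.693500

0.6935


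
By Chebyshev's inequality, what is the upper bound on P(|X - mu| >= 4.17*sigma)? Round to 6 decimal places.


P <= 1/k^2
k^2 = 4.17^2 = 17.3889
1/k^2 = 1 / 17.3889 ≈ 0.05750795

0.057508


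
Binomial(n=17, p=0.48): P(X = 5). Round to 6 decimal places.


P = C(n,k) * p^k * (1-p)^(n-k)
C(17,5) = 6188
p^k = 0.48^5 ≈ 0.02548040
(1-p)^(n-k) = 0.52^12 ≈ 0.0003908770
P = 6188 * 0.02548040 * 0.0003908770 ≈ 0.061631

0.061631


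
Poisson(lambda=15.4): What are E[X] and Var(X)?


E[X] = Var(X) = lambda = 15.4

15.4, 15.4


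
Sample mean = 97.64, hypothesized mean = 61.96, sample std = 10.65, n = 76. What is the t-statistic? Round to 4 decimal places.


t = (xbar - mu0) / (s/sqrt(n))
xbar - mu0 = 97.64 - 61.96 = 35.68
sqrt(76) ≈ 8.71779789
s/sqrt(n) = 10.65 / 8.71779789 ≈ 1.22163878
t = 35.68 / 1.22163878 ≈ 29.206669

29.2067


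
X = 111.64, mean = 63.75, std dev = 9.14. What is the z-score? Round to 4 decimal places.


z = (X - mu) / sigma
X - mu = 111.64 - 63.75 = 47.89
z = 47.89 / 9.14 = 4789/914 ≈ 5.239606

5.2396


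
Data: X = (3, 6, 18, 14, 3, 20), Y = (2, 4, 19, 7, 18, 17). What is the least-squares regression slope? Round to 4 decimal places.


b = sum((xi-xbar)(yi-ybar)) / sum((xi-xbar)^2)
n = 6, xbar = 64/6 = 32/3 ≈ 10.666667, ybar = 67/6 ≈ 11.166667
Sxy = sum((xi-xbar)(yi-ybar)) = 448/3 ≈ 149.333333
Sxx = sum((xi-xbar)^2) = 874/3 ≈ 291.333333
b = Sxy / Sxx = 224/437 ≈ 0.512586

0.5126


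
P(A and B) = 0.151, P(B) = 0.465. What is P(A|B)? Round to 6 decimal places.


P(A|B) = P(A and B) / P(B) = 0.151 / 0.465 = 151/465 ≈ 0.32473118

0.324731


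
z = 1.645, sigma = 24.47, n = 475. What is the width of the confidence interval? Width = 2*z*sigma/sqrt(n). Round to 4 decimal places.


width = 2*z*sigma/sqrt(n)
2*z*sigma = 2 * 1.645 * 24.47 = 80.5063
sqrt(475) ≈ 21.794495
width = 80.5063 / 21.794495 ≈ 3.693882

3.6939


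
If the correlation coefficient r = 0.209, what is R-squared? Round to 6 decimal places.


R^2 = r^2 = (0.209)^2 = 0.043681

0.043681


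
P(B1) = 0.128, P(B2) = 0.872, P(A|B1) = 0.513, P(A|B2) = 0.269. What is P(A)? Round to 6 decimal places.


P(A) = P(A|B1)*P(B1) + P(A|B2)*P(B2)
P(A|B1)*P(B1) = 0.513 * 0.128 = 0.065664
P(A|B2)*P(B2) = 0.269 * 0.872 = 0.234568
P(A) = 0.065664 + 0.234568 = 0.300232

0.300232


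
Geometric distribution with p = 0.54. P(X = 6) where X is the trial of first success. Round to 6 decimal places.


P = (1-p)^(k-1) * p
(1-p)^(k-1) = 0.46^5 ≈ 0.02059630
P = 0.02059630 * 0.54 ≈ 0.01112200

0.011122


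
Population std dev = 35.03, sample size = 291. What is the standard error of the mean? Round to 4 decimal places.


SE = sigma / sqrt(n)
sqrt(291) ≈ 17.058722
SE = 35.03 / 17.058722 ≈ 2.053495

2.0535


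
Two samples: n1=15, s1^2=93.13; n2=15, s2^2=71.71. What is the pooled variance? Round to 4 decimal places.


sp^2 = ((n1-1)*s1^2 + (n2-1)*s2^2)/(n1+n2-2)
(n1-1)*s1^2 = 14 * 93.13 = 1303.82
(n2-1)*s2^2 = 14 * 71.71 = 1003.94
numerator = 1303.82 + 1003.94 = 2307.76
n1+n2-2 = 28
sp^2 = 2307.76 / 28 = 82.42

82.4200


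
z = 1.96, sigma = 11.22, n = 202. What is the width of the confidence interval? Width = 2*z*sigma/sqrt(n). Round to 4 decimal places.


width = 2*z*sigma/sqrt(n)
2*z*sigma = 2 * 1.96 * 11.22 = 43.9824
sqrt(202) ≈ 14.212670
width = 43.9824 / 14.212670 ≈ 3.094591

3.0946


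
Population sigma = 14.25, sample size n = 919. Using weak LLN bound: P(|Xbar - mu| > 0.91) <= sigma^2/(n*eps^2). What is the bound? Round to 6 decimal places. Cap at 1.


bound = min(1, sigma^2/(n*eps^2))
sigma^2 = 14.25^2 = 203.0625
n*eps^2 = 919 * 0.91^2 = 919 * 0.8281 = 761.0239
sigma^2/(n*eps^2) = 203.0625 / 761.0239 ≈ 0.26682802

0.266828


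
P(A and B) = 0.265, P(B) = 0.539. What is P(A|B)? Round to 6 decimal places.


P(A|B) = P(A and B) / P(B) = 0.265 / 0.539 = 265/539 ≈ 0.49165121

0.491651


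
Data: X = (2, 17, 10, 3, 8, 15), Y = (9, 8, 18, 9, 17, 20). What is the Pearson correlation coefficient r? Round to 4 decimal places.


r = sum((xi-xbar)(yi-ybar)) / sqrt(sum((xi-xbar)^2) * sum((yi-ybar)^2))
n = 6, xbar = 55/6 ≈ 9.166667, ybar = 81/6 = 13.5
Sxy = sum((xi-xbar)(yi-ybar)) = 54.5
Sxx = sum((xi-xbar)^2) = 1121/6 ≈ 186.833333
Syy = sum((yi-ybar)^2) = 145.5
sqrt(Sxx*Syy) ≈ 164.876469
r = Sxy / sqrt(Sxx*Syy) = 54.5 / 164.876469 ≈ 0.330551

0.3306


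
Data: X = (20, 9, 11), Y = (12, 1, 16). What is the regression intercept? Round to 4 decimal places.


a = ybar - b*xbar, where b = sum((xi-xbar)(yi-ybar)) / sum((xi-xbar)^2)
n = 3, xbar = 40/3 ≈ 13.333333, ybar = 29/3 ≈ 9.666667
Sxy = sum((xi-xbar)(yi-ybar)) = 115/3 ≈ 38.333333
Sxx = sum((xi-xbar)^2) = 206/3 ≈ 68.666667
b = Sxy / Sxx = 115/206 ≈ 0.558252
a = 9.666667 - 0.558252 * 13.333333 = 229/103 ≈ 2.223301

2.2233


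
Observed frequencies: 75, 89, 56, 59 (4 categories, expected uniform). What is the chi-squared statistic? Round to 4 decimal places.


chi2 = sum((O-E)^2/E), E = total/4
total = 279, E = 279/4 = 69.75
(75 - 69.75)^2 / 69.75 = 27.5625 / 69.75 = 49/124 ≈ 0.395161
(89 - 69.75)^2 / 69.75 = 370.5625 / 69.75 = 5929/1116 ≈ 5.312724
(56 - 69.75)^2 / 69.75 = 189.0625 / 69.75 = 3025/1116 ≈ 2.710573
(59 - 69.75)^2 / 69.75 = 115.5625 / 69.75 = 1849/1116 ≈ 1.656810
chi2 = 937/93 ≈ 10.075269

10.0753


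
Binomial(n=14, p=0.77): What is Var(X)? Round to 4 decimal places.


Var = n*p*(1-p) = 14 * 0.77 * 0.23 = 2.4794

2.4794


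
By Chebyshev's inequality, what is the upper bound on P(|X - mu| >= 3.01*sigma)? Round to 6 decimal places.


P <= 1/k^2
k^2 = 3.01^2 = 9.0601
1/k^2 = 1 / 9.0601 ≈ 0.11037406

0.110374


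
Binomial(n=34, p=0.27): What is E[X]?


E[X] = n*p = 34 * 0.27 = 9.18

9.18


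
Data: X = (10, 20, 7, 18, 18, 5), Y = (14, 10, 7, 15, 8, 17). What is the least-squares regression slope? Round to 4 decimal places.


b = sum((xi-xbar)(yi-ybar)) / sum((xi-xbar)^2)
n = 6, xbar = 78/6 = 13, ybar = 71/6 ≈ 11.833333
Sxy = sum((xi-xbar)(yi-ybar)) = -35
Sxx = sum((xi-xbar)^2) = 208
b = Sxy / Sxx = -35/208 ≈ -0.168269

-0.1683


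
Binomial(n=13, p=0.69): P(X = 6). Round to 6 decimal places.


P = C(n,k) * p^k * (1-p)^(n-k)
C(13,6) = 1716
p^k = 0.69^6 ≈ 0.1079182
(1-p)^(n-k) = 0.31^7 ≈ 0.0002751261
P = 1716 * 0.1079182 * 0.0002751261 ≈ 0.050950

0.050950


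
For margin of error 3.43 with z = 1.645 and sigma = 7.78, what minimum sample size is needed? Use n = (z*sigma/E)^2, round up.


z*sigma/E = 1.645 * 7.78 / 3.43 = 18283/4900 ≈ 3.731224
(z*sigma/E)^2 ≈ 13.922036
round up: n = 14

14


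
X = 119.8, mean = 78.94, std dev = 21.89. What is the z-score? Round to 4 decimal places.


z = (X - mu) / sigma
X - mu = 119.8 - 78.94 = 40.86
z = 40.86 / 21.89 = 4086/2189 ≈ 1.866606

1.8666


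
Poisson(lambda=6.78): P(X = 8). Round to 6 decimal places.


P = e^(-lam) * lam^k / k!
e^(-6.78) ≈ 0.001136275
lam^k = 6.78^8 ≈ 4465165.401513
k! = 8! = 40320
P = 0.001136275 * 4465165.401513 / 40320 ≈ 0.125835

0.125835


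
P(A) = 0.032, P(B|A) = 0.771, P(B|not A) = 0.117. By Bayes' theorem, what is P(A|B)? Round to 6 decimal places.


P(A|B) = P(B|A)*P(A) / P(B), P(B) = P(B|A)*P(A) + P(B|not A)*P(not A)
P(B|A)*P(A) = 0.771 * 0.032 = 0.024672
P(B|not A)*P(not A) = 0.117 * 0.968 = 0.113256
P(B) = 0.024672 + 0.113256 = 0.137928
P(A|B) = 0.024672 / 0.137928 = 1028/5747 ≈ 0.17887594

0.178876


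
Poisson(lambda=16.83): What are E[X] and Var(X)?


E[X] = Var(X) = lambda = 16.83

16.83, 16.83


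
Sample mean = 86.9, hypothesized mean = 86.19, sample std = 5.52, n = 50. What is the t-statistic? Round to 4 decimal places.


t = (xbar - mu0) / (s/sqrt(n))
xbar - mu0 = 86.9 - 86.19 = 0.71
sqrt(50) ≈ 7.07106781
s/sqrt(n) = 5.52 / 7.07106781 ≈ 0.78064589
t = 0.71 / 0.78064589 ≈ 0.909503

0.9095


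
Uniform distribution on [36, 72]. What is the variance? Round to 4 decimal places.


Var = (b-a)^2 / 12
(b-a)^2 = (72 - 36)^2 = 1296
Var = 1296/12 = 108

108.0000


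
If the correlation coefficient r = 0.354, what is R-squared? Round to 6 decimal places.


R^2 = r^2 = (0.354)^2 = 0.125316

0.125316


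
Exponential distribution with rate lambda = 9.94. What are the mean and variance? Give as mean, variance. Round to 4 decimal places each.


mean = 1/lam, var = 1/lam^2
mean = 1 / 9.94 = 50/497 ≈ 0.100604
lam^2 = 9.94^2 = 98.8036
var = 1 / 98.8036 ≈ 0.010121

0.1006, 0.0101


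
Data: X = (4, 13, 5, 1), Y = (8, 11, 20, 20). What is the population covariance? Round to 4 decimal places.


Cov = (1/n)*sum((xi-xbar)(yi-ybar))
n = 4, xbar = 23/4 = 5.75, ybar = 59/4 = 14.75
sum((xi-xbar)(yi-ybar)) = -44.25
Cov = -44.25 / 4 = -11.0625

-11.0625


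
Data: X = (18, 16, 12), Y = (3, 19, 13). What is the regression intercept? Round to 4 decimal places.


a = ybar - b*xbar, where b = sum((xi-xbar)(yi-ybar)) / sum((xi-xbar)^2)
n = 3, xbar = 46/3 ≈ 15.333333, ybar = 35/3 ≈ 11.666667
Sxy = sum((xi-xbar)(yi-ybar)) = -68/3 ≈ -22.666667
Sxx = sum((xi-xbar)^2) = 56/3 ≈ 18.666667
b = Sxy / Sxx = -17/14 ≈ -1.214286
a = 11.666667 - (-1.214286) * 15.333333 = 212/7 ≈ 30.285714

30.2857


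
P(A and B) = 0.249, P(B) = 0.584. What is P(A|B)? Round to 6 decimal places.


P(A|B) = P(A and B) / P(B) = 0.249 / 0.584 = 249/584 ≈ 0.42636986

0.426370


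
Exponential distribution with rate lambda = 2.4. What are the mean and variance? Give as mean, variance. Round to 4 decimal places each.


mean = 1/lam, var = 1/lam^2
mean = 1 / 2.4 = 5/12 ≈ 0.416667
lam^2 = 2.4^2 = 5.76
var = 1 / 5.76 = 25/144 ≈ 0.173611

0.4167, 0.1736


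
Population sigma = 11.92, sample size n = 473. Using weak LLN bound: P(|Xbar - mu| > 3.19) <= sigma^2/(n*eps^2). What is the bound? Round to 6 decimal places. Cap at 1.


bound = min(1, sigma^2/(n*eps^2))
sigma^2 = 11.92^2 = 142.0864
n*eps^2 = 473 * 3.19^2 = 473 * 10.1761 = 4813.2953
sigma^2/(n*eps^2) = 142.0864 / 4813.2953 ≈ 0.02951957

0.029520


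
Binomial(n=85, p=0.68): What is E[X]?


E[X] = n*p = 85 * 0.68 = 57.8

57.8


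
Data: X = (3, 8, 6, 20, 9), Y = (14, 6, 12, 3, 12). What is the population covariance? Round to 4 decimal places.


Cov = (1/n)*sum((xi-xbar)(yi-ybar))
n = 5, xbar = 46/5 = 9.2, ybar = 47/5 = 9.4
sum((xi-xbar)(yi-ybar)) = -102.4
Cov = -102.4 / 5 = -20.48

-20.4800


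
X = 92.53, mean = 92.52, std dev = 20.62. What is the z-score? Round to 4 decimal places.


z = (X - mu) / sigma
X - mu = 92.53 - 92.52 = 0.01
z = 0.01 / 20.62 = 1/2062 ≈ 0.000485

0.0005


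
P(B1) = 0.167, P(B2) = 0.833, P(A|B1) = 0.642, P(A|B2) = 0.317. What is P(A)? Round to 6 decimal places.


P(A) = P(A|B1)*P(B1) + P(A|B2)*P(B2)
P(A|B1)*P(B1) = 0.642 * 0.167 = 0.107214
P(A|B2)*P(B2) = 0.317 * 0.833 = 0.264061
P(A) = 0.107214 + 0.264061 = 0.371275

0.371275


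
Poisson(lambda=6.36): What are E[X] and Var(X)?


E[X] = Var(X) = lambda = 6.36

6.36, 6.36


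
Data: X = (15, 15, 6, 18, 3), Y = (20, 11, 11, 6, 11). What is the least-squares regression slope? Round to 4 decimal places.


b = sum((xi-xbar)(yi-ybar)) / sum((xi-xbar)^2)
n = 5, xbar = 57/5 = 11.4, ybar = 59/5 = 11.8
Sxy = sum((xi-xbar)(yi-ybar)) = -0.6
Sxx = sum((xi-xbar)^2) = 169.2
b = Sxy / Sxx = -1/282 ≈ -0.003546

-0.0035


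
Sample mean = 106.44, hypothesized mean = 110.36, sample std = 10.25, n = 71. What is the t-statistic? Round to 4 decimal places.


t = (xbar - mu0) / (s/sqrt(n))
xbar - mu0 = 106.44 - 110.36 = -3.92
sqrt(71) ≈ 8.42614977
s/sqrt(n) = 10.25 / 8.42614977 ≈ 1.21645120
t = -3.92 / 1.21645120 ≈ -3.222488

-3.2225


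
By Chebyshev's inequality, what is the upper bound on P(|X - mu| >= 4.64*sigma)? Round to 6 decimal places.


P <= 1/k^2
k^2 = 4.64^2 = 21.5296
1/k^2 = 1 / 21.5296 ≈ 0.04644768

0.046448


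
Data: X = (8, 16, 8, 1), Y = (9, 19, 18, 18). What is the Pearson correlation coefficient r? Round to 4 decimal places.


r = sum((xi-xbar)(yi-ybar)) / sqrt(sum((xi-xbar)^2) * sum((yi-ybar)^2))
n = 4, xbar = 33/4 = 8.25, ybar = 64/4 = 16
Sxy = sum((xi-xbar)(yi-ybar)) = 10
Sxx = sum((xi-xbar)^2) = 112.75
Syy = sum((yi-ybar)^2) = 66
sqrt(Sxx*Syy) ≈ 86.264129
r = Sxy / sqrt(Sxx*Syy) = 10 / 86.264129 ≈ 0.115923

0.1159


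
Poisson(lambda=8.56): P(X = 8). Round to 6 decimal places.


P = e^(-lam) * lam^k / k!
e^(-8.56) ≈ 0.0001916193
lam^k = 8.56^8 ≈ 28826380.667255
k! = 8! = 40320
P = 0.0001916193 * 28826380.667255 / 40320 ≈ 0.136996

0.136996


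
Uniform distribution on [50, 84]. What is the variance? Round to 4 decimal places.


Var = (b-a)^2 / 12
(b-a)^2 = (84 - 50)^2 = 1156
Var = 1156/12 ≈ 96.333333

96.3333


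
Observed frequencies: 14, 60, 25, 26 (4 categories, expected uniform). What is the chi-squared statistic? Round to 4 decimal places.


chi2 = sum((O-E)^2/E), E = total/4
total = 125, E = 125/4 = 31.25
(14 - 31.25)^2 / 31.25 = 297.5625 / 31.25 = 9.522
(60 - 31.25)^2 / 31.25 = 826.5625 / 31.25 = 26.45
(25 - 31.25)^2 / 31.25 = 39.0625 / 31.25 = 1.25
(26 - 31.25)^2 / 31.25 = 27.5625 / 31.25 = 0.882
chi2 = 38.104

38.1040


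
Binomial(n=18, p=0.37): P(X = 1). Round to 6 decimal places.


P = C(n,k) * p^k * (1-p)^(n-k)
C(18,1) = 18
p^k = 0.37^1 = 0.37
(1-p)^(n-k) = 0.63^17 ≈ 0.0003879621
P = 18 * 0.37 * 0.0003879621 ≈ 0.002584

0.002584


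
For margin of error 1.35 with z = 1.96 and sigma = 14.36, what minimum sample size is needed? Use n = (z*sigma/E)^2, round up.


z*sigma/E = 1.96 * 14.36 / 1.35 = 70364/3375 ≈ 20.848593
(z*sigma/E)^2 ≈ 434.663813
round up: n = 435

435


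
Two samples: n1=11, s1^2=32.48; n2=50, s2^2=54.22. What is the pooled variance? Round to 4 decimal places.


sp^2 = ((n1-1)*s1^2 + (n2-1)*s2^2)/(n1+n2-2)
(n1-1)*s1^2 = 10 * 32.48 = 324.8
(n2-1)*s2^2 = 49 * 54.22 = 2656.78
numerator = 324.8 + 2656.78 = 2981.58
n1+n2-2 = 59
sp^2 = 2981.58 / 59 = 149079/2950 ≈ 50.535254

50.5353


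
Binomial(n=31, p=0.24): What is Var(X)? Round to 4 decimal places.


Var = n*p*(1-p) = 31 * 0.24 * 0.76 = 5.6544

5.6544


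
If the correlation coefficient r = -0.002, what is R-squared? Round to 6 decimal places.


R^2 = r^2 = (-0.002)^2 = 0.000004

0.000004


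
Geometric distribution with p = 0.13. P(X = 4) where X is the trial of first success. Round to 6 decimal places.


P = (1-p)^(k-1) * p
(1-p)^(k-1) = 0.87^3 = 0.658503
P = 0.658503 * 0.13 = 0.08560539

0.085605


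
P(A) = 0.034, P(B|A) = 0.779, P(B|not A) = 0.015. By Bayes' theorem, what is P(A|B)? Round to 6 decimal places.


P(A|B) = P(B|A)*P(A) / P(B), P(B) = P(B|A)*P(A) + P(B|not A)*P(not A)
P(B|A)*P(A) = 0.779 * 0.034 = 0.026486
P(B|not A)*P(not A) = 0.015 * 0.966 = 0.01449
P(B) = 0.026486 + 0.01449 = 0.040976
P(A|B) = 0.026486 / 0.040976 ≈ 0.64637837

0.646378


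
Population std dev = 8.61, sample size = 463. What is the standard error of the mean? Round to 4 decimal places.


SE = sigma / sqrt(n)
sqrt(463) ≈ 21.517435
SE = 8.61 / 21.517435 ≈ 0.400141

0.4001


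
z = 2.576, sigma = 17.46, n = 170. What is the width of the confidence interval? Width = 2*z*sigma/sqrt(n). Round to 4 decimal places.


width = 2*z*sigma/sqrt(n)
2*z*sigma = 2 * 2.576 * 17.46 = 89.95392
sqrt(170) ≈ 13.038405
width = 89.95392 / 13.038405 ≈ 6.899151

6.8992


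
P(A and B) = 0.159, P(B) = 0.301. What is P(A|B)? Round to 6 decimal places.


P(A|B) = P(A and B) / P(B) = 0.159 / 0.301 = 159/301 ≈ 0.52823920

0.528239


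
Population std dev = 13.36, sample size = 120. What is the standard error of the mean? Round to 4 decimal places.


SE = sigma / sqrt(n)
sqrt(120) ≈ 10.954451
SE = 13.36 / 10.954451 ≈ 1.219596

1.2196


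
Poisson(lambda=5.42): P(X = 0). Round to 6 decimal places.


P = e^(-lam) * lam^k / k!
e^(-5.42) ≈ 0.004427147
lam^k = 5.42^0 = 1
k! = 0! = 1
P = 0.004427147 * 1 / 1 ≈ 0.004427

0.004427


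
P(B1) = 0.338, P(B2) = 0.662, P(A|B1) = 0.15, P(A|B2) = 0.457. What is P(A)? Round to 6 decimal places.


P(A) = P(A|B1)*P(B1) + P(A|B2)*P(B2)
P(A|B1)*P(B1) = 0.15 * 0.338 = 0.0507
P(A|B2)*P(B2) = 0.457 * 0.662 = 0.302534
P(A) = 0.0507 + 0.302534 = 0.353234

0.353234


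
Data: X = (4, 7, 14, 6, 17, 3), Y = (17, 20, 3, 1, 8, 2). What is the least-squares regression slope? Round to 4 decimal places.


b = sum((xi-xbar)(yi-ybar)) / sum((xi-xbar)^2)
n = 6, xbar = 51/6 = 8.5, ybar = 51/6 = 8.5
Sxy = sum((xi-xbar)(yi-ybar)) = -35.5
Sxx = sum((xi-xbar)^2) = 161.5
b = Sxy / Sxx = -71/323 ≈ -0.219814

-0.2198


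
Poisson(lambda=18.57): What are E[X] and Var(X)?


E[X] = Var(X) = lambda = 18.57

18.57, 18.57


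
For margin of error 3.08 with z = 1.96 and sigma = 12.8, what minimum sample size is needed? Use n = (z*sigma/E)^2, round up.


z*sigma/E = 1.96 * 12.8 / 3.08 = 448/55 ≈ 8.145455
(z*sigma/E)^2 = 200704/3025 ≈ 66.348430
round up: n = 67

67


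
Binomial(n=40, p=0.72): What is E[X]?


E[X] = n*p = 40 * 0.72 = 28.8

28.8


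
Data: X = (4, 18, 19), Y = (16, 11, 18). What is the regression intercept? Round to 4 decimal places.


a = ybar - b*xbar, where b = sum((xi-xbar)(yi-ybar)) / sum((xi-xbar)^2)
n = 3, xbar = 41/3 ≈ 13.666667, ybar = 45/3 = 15
Sxy = sum((xi-xbar)(yi-ybar)) = -11
Sxx = sum((xi-xbar)^2) = 422/3 ≈ 140.666667
b = Sxy / Sxx = -33/422 ≈ -0.078199
a = 15 - (-0.078199) * 13.666667 = 6781/422 ≈ 16.068720

16.0687


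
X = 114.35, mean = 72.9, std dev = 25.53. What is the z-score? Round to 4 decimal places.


z = (X - mu) / sigma
X - mu = 114.35 - 72.9 = 41.45
z = 41.45 / 25.53 = 4145/2553 ≈ 1.623580

1.6236


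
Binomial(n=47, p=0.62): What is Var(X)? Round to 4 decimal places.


Var = n*p*(1-p) = 47 * 0.62 * 0.38 = 11.0732

11.0732


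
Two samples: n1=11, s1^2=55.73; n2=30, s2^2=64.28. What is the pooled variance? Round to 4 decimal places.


sp^2 = ((n1-1)*s1^2 + (n2-1)*s2^2)/(n1+n2-2)
(n1-1)*s1^2 = 10 * 55.73 = 557.3
(n2-1)*s2^2 = 29 * 64.28 = 1864.12
numerator = 557.3 + 1864.12 = 2421.42
n1+n2-2 = 39
sp^2 = 2421.42 / 39 = 40357/650 ≈ 62.087692

62.0877


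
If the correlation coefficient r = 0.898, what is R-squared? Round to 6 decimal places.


R^2 = r^2 = (0.898)^2 = 0.806404

0.806404


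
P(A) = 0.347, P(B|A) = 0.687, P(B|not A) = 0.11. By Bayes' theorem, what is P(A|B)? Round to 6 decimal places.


P(A|B) = P(B|A)*P(A) / P(B), P(B) = P(B|A)*P(A) + P(B|not A)*P(not A)
P(B|A)*P(A) = 0.687 * 0.347 = 0.238389
P(B|not A)*P(not A) = 0.11 * 0.653 = 0.07183
P(B) = 0.238389 + 0.07183 = 0.310219
P(A|B) = 0.238389 / 0.310219 ≈ 0.76845390

0.768454


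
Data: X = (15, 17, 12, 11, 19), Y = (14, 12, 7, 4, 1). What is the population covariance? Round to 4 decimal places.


Cov = (1/n)*sum((xi-xbar)(yi-ybar))
n = 5, xbar = 74/5 = 14.8, ybar = 38/5 = 7.6
sum((xi-xbar)(yi-ybar)) = -1.4
Cov = -1.4 / 5 = -0.28

-0.2800


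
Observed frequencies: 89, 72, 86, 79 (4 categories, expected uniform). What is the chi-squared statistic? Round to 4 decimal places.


chi2 = sum((O-E)^2/E), E = total/4
total = 326, E = 326/4 = 81.5
(89 - 81.5)^2 / 81.5 = 56.25 / 81.5 = 225/326 ≈ 0.690184
(72 - 81.5)^2 / 81.5 = 90.25 / 81.5 = 361/326 ≈ 1.107362
(86 - 81.5)^2 / 81.5 = 20.25 / 81.5 = 81/326 ≈ 0.248466
(79 - 81.5)^2 / 81.5 = 6.25 / 81.5 = 25/326 ≈ 0.076687
chi2 = 346/163 ≈ 2.122699

2.1227


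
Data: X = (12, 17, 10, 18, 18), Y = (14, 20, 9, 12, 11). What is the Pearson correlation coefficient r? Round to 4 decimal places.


r = sum((xi-xbar)(yi-ybar)) / sqrt(sum((xi-xbar)^2) * sum((yi-ybar)^2))
n = 5, xbar = 75/5 = 15, ybar = 66/5 = 13.2
Sxy = sum((xi-xbar)(yi-ybar)) = 22
Sxx = sum((xi-xbar)^2) = 56
Syy = sum((yi-ybar)^2) = 70.8
sqrt(Sxx*Syy) ≈ 62.966658
r = Sxy / sqrt(Sxx*Syy) = 22 / 62.966658 ≈ 0.349391

0.3494


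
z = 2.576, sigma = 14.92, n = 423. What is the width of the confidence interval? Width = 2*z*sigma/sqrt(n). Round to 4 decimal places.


width = 2*z*sigma/sqrt(n)
2*z*sigma = 2 * 2.576 * 14.92 = 76.86784
sqrt(423) ≈ 20.566964
width = 76.86784 / 20.566964 ≈ 3.737442

3.7374


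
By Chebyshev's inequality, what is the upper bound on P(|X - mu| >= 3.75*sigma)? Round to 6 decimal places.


P <= 1/k^2
k^2 = 3.75^2 = 14.0625
1/k^2 = 1 / 14.0625 = 16/225 ≈ 0.07111111

0.071111


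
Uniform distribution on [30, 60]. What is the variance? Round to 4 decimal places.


Var = (b-a)^2 / 12
(b-a)^2 = (60 - 30)^2 = 900
Var = 900/12 = 75

75.0000


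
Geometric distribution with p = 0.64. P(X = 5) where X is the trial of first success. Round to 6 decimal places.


P = (1-p)^(k-1) * p
(1-p)^(k-1) = 0.36^4 = 0.01679616
P = 0.01679616 * 0.64 ≈ 0.01074954

0.010750


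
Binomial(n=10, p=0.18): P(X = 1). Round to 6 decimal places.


P = C(n,k) * p^k * (1-p)^(n-k)
C(10,1) = 10
p^k = 0.18^1 = 0.18
(1-p)^(n-k) = 0.82^9 ≈ 0.1676196
P = 10 * 0.18 * 0.1676196 ≈ 0.301715

0.301715


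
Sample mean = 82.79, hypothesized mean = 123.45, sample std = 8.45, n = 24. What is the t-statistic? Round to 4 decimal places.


t = (xbar - mu0) / (s/sqrt(n))
xbar - mu0 = 82.79 - 123.45 = -40.66
sqrt(24) ≈ 4.89897949
s/sqrt(n) = 8.45 / 4.89897949 ≈ 1.72484903
t = -40.66 / 1.72484903 ≈ -23.573078

-23.5731


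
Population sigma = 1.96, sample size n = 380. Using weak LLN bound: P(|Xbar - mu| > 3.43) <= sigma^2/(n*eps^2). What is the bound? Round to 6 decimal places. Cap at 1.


bound = min(1, sigma^2/(n*eps^2))
sigma^2 = 1.96^2 = 3.8416
n*eps^2 = 380 * 3.43^2 = 380 * 11.7649 = 4470.662
sigma^2/(n*eps^2) = 3.8416 / 4470.662 = 4/4655 ≈ 0.00085929

0.000859


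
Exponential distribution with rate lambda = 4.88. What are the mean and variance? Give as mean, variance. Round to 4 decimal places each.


mean = 1/lam, var = 1/lam^2
mean = 1 / 4.88 = 25/122 ≈ 0.204918
lam^2 = 4.88^2 = 23.8144
var = 1 / 23.8144 ≈ 0.041991

0.2049, 0.0420


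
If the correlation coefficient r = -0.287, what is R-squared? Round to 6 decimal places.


R^2 = r^2 = (-0.287)^2 = 0.082369

0.082369


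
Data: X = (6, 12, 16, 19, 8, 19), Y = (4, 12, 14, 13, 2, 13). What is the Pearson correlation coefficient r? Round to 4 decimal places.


r = sum((xi-xbar)(yi-ybar)) / sqrt(sum((xi-xbar)^2) * sum((yi-ybar)^2))
n = 6, xbar = 80/6 = 40/3 ≈ 13.333333, ybar = 58/6 = 29/3 ≈ 9.666667
Sxy = sum((xi-xbar)(yi-ybar)) = 386/3 ≈ 128.666667
Sxx = sum((xi-xbar)^2) = 466/3 ≈ 155.333333
Syy = sum((yi-ybar)^2) = 412/3 ≈ 137.333333
sqrt(Sxx*Syy) ≈ 146.056306
r = Sxy / sqrt(Sxx*Syy) = 128.666667 / 146.056306 ≈ 0.880939

0.8809


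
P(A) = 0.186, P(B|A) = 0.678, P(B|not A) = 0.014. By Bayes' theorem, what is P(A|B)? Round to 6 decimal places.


P(A|B) = P(B|A)*P(A) / P(B), P(B) = P(B|A)*P(A) + P(B|not A)*P(not A)
P(B|A)*P(A) = 0.678 * 0.186 = 0.126108
P(B|not A)*P(not A) = 0.014 * 0.814 = 0.011396
P(B) = 0.126108 + 0.011396 = 0.137504
P(A|B) = 0.126108 / 0.137504 ≈ 0.91712241

0.917122


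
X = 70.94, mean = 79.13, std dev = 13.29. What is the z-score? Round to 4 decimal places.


z = (X - mu) / sigma
X - mu = 70.94 - 79.13 = -8.19
z = -8.19 / 13.29 = -273/443 ≈ -0.616253

-0.6163


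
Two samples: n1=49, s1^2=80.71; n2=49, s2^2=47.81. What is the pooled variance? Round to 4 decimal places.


sp^2 = ((n1-1)*s1^2 + (n2-1)*s2^2)/(n1+n2-2)
(n1-1)*s1^2 = 48 * 80.71 = 3874.08
(n2-1)*s2^2 = 48 * 47.81 = 2294.88
numerator = 3874.08 + 2294.88 = 6168.96
n1+n2-2 = 96
sp^2 = 6168.96 / 96 = 64.26

64.2600


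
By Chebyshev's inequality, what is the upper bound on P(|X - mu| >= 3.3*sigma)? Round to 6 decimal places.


P <= 1/k^2
k^2 = 3.3^2 = 10.89
1/k^2 = 1 / 10.89 = 100/1089 ≈ 0.09182736

0.091827


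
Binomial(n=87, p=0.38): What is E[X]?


E[X] = n*p = 87 * 0.38 = 33.06

33.06


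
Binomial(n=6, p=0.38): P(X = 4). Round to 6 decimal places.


P = C(n,k) * p^k * (1-p)^(n-k)
C(6,4) = 15
p^k = 0.38^4 = 0.02085136
(1-p)^(n-k) = 0.62^2 = 0.3844
P = 15 * 0.02085136 * 0.3844 ≈ 0.120229

0.120229


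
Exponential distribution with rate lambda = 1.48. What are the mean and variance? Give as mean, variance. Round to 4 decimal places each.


mean = 1/lam, var = 1/lam^2
mean = 1 / 1.48 = 25/37 ≈ 0.675676
lam^2 = 1.48^2 = 2.1904
var = 1 / 2.1904 = 625/1369 ≈ 0.456538

0.6757, 0.4565


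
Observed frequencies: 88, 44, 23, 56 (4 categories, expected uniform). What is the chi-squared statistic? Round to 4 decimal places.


chi2 = sum((O-E)^2/E), E = total/4
total = 211, E = 211/4 = 52.75
(88 - 52.75)^2 / 52.75 = 1242.5625 / 52.75 = 19881/844 ≈ 23.555687
(44 - 52.75)^2 / 52.75 = 76.5625 / 52.75 = 1225/844 ≈ 1.451422
(23 - 52.75)^2 / 52.75 = 885.0625 / 52.75 = 14161/844 ≈ 16.778436
(56 - 52.75)^2 / 52.75 = 10.5625 / 52.75 = 169/844 ≈ 0.200237
chi2 = 8859/211 ≈ 41.985782

41.9858


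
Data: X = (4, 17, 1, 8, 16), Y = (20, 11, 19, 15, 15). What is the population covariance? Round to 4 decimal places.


Cov = (1/n)*sum((xi-xbar)(yi-ybar))
n = 5, xbar = 46/5 = 9.2, ybar = 80/5 = 16
sum((xi-xbar)(yi-ybar)) = -90
Cov = -90 / 5 = -18

-18.0000


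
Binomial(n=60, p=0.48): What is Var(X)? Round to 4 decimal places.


Var = n*p*(1-p) = 60 * 0.48 * 0.52 = 14.976

14.9760


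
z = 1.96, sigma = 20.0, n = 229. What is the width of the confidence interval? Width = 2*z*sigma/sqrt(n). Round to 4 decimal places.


width = 2*z*sigma/sqrt(n)
2*z*sigma = 2 * 1.96 * 20.0 = 78.4
sqrt(229) ≈ 15.132746
width = 78.4 / 15.132746 ≈ 5.180818

5.1808


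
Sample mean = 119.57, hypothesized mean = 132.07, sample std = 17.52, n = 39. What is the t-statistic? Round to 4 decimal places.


t = (xbar - mu0) / (s/sqrt(n))
xbar - mu0 = 119.57 - 132.07 = -12.5
sqrt(39) ≈ 6.24499800
s/sqrt(n) = 17.52 / 6.24499800 ≈ 2.80544525
t = -12.5 / 2.80544525 ≈ -4.455621

-4.4556


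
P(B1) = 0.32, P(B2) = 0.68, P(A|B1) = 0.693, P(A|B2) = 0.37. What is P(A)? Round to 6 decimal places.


P(A) = P(A|B1)*P(B1) + P(A|B2)*P(B2)
P(A|B1)*P(B1) = 0.693 * 0.32 = 0.22176
P(A|B2)*P(B2) = 0.37 * 0.68 = 0.2516
P(A) = 0.22176 + 0.2516 = 0.47336

0.473360


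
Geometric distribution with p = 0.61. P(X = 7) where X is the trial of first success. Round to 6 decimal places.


P = (1-p)^(k-1) * p
(1-p)^(k-1) = 0.39^6 ≈ 0.003518744
P = 0.003518744 * 0.61 ≈ 0.002146434

0.002146


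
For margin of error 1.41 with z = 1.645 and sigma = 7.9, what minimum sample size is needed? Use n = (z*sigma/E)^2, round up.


z*sigma/E = 1.645 * 7.9 / 1.41 = 553/60 ≈ 9.216667
(z*sigma/E)^2 = 305809/3600 ≈ 84.946944
round up: n = 85

85


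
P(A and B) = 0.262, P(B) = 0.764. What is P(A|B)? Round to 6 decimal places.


P(A|B) = P(A and B) / P(B) = 0.262 / 0.764 = 131/382 ≈ 0.34293194

0.342932


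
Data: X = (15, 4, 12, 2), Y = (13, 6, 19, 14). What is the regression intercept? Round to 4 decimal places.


a = ybar - b*xbar, where b = sum((xi-xbar)(yi-ybar)) / sum((xi-xbar)^2)
n = 4, xbar = 33/4 = 8.25, ybar = 52/4 = 13
Sxy = sum((xi-xbar)(yi-ybar)) = 46
Sxx = sum((xi-xbar)^2) = 116.75
b = Sxy / Sxx = 184/467 ≈ 0.394004
a = 13 - 0.394004 * 8.25 = 4553/467 ≈ 9.749465

9.7495


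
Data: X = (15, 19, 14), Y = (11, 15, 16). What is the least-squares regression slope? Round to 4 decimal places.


b = sum((xi-xbar)(yi-ybar)) / sum((xi-xbar)^2)
n = 3, xbar = 48/3 = 16, ybar = 42/3 = 14
Sxy = sum((xi-xbar)(yi-ybar)) = 2
Sxx = sum((xi-xbar)^2) = 14
b = Sxy / Sxx = 1/7 ≈ 0.142857

0.1429


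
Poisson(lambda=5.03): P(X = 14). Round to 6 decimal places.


P = e^(-lam) * lam^k / k!
e^(-5.03) ≈ 0.006538811
lam^k = 5.03^14 ≈ 6636693951.444249
k! = 14! = 87178291200
P = 0.006538811 * 6636693951.444249 / 87178291200 ≈ 0.000498

0.000498


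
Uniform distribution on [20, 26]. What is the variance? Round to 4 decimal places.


Var = (b-a)^2 / 12
(b-a)^2 = (26 - 20)^2 = 36
Var = 36/12 = 3

3.0000


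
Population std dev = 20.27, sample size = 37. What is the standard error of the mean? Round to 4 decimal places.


SE = sigma / sqrt(n)
sqrt(37) ≈ 6.082763
SE = 20.27 / 6.082763 ≈ 3.332367

3.3324


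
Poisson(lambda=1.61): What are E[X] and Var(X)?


E[X] = Var(X) = lambda = 1.61

1.61, 1.61


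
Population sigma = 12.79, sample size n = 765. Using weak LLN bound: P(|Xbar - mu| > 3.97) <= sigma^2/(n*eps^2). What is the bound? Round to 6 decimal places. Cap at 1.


bound = min(1, sigma^2/(n*eps^2))
sigma^2 = 12.79^2 = 163.5841
n*eps^2 = 765 * 3.97^2 = 765 * 15.7609 = 12057.0885
sigma^2/(n*eps^2) = 163.5841 / 12057.0885 ≈ 0.01356746

0.013567


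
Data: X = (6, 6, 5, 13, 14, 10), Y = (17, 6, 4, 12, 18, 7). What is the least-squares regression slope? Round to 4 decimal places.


b = sum((xi-xbar)(yi-ybar)) / sum((xi-xbar)^2)
n = 6, xbar = 54/6 = 9, ybar = 64/6 = 32/3 ≈ 10.666667
Sxy = sum((xi-xbar)(yi-ybar)) = 60
Sxx = sum((xi-xbar)^2) = 76
b = Sxy / Sxx = 15/19 ≈ 0.789474

0.7895


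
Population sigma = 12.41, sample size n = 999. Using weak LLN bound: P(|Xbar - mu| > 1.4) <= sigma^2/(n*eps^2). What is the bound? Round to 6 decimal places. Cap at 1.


bound = min(1, sigma^2/(n*eps^2))
sigma^2 = 12.41^2 = 154.0081
n*eps^2 = 999 * 1.4^2 = 999 * 1.96 = 1958.04
sigma^2/(n*eps^2) = 154.0081 / 1958.04 ≈ 0.07865422

0.078654


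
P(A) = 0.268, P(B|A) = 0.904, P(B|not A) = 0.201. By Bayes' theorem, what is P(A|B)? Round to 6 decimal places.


P(A|B) = P(B|A)*P(A) / P(B), P(B) = P(B|A)*P(A) + P(B|not A)*P(not A)
P(B|A)*P(A) = 0.904 * 0.268 = 0.242272
P(B|not A)*P(not A) = 0.201 * 0.732 = 0.147132
P(B) = 0.242272 + 0.147132 = 0.389404
P(A|B) = 0.242272 / 0.389404 = 904/1453 ≈ 0.62216105

0.622161


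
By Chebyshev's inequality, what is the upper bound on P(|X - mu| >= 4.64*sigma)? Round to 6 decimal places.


P <= 1/k^2
k^2 = 4.64^2 = 21.5296
1/k^2 = 1 / 21.5296 ≈ 0.04644768

0.046448


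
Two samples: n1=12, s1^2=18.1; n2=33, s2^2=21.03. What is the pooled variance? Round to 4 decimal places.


sp^2 = ((n1-1)*s1^2 + (n2-1)*s2^2)/(n1+n2-2)
(n1-1)*s1^2 = 11 * 18.1 = 199.1
(n2-1)*s2^2 = 32 * 21.03 = 672.96
numerator = 199.1 + 672.96 = 872.06
n1+n2-2 = 43
sp^2 = 872.06 / 43 = 43603/2150 ≈ 20.280465

20.2805


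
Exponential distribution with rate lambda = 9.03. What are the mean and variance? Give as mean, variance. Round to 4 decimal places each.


mean = 1/lam, var = 1/lam^2
mean = 1 / 9.03 = 100/903 ≈ 0.110742
lam^2 = 9.03^2 = 81.5409
var = 1 / 81.5409 ≈ 0.012264

0.1107, 0.0123


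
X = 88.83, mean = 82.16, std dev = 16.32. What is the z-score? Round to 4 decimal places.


z = (X - mu) / sigma
X - mu = 88.83 - 82.16 = 6.67
z = 6.67 / 16.32 = 667/1632 ≈ 0.408701

0.4087


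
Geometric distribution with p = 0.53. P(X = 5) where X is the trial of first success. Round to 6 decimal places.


P = (1-p)^(k-1) * p
(1-p)^(k-1) = 0.47^4 = 0.04879681
P = 0.04879681 * 0.53 ≈ 0.02586231

0.025862


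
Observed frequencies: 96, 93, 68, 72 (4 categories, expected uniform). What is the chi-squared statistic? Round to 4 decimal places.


chi2 = sum((O-E)^2/E), E = total/4
total = 329, E = 329/4 = 82.25
(96 - 82.25)^2 / 82.25 = 189.0625 / 82.25 = 3025/1316 ≈ 2.298632
(93 - 82.25)^2 / 82.25 = 115.5625 / 82.25 = 1849/1316 ≈ 1.405015
(68 - 82.25)^2 / 82.25 = 203.0625 / 82.25 = 3249/1316 ≈ 2.468845
(72 - 82.25)^2 / 82.25 = 105.0625 / 82.25 = 1681/1316 ≈ 1.277356
chi2 = 2451/329 ≈ 7.449848

7.4498


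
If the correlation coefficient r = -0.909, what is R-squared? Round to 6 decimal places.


R^2 = r^2 = (-0.909)^2 = 0.826281

0.826281
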